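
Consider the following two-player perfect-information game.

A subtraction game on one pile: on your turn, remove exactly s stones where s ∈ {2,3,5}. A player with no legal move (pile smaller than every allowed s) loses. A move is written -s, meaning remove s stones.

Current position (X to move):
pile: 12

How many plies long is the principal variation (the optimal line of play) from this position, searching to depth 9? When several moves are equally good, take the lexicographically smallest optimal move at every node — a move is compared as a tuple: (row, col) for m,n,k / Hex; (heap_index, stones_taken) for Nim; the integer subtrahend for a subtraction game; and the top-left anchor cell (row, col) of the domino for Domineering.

ply 1, X at 12 | -2=-1→10; -3=-1→9; -5=+1→7*
ply 2, O at 7 | -2=-1→5*; -3=-1→4; -5=-1→2
ply 3, X at 5 | -2=-1→3; -3=-1→2; -5=+1→0*
ply 4: 0 is terminal -1 (O); from 12 depth 9

PV length from [12]: 3 plies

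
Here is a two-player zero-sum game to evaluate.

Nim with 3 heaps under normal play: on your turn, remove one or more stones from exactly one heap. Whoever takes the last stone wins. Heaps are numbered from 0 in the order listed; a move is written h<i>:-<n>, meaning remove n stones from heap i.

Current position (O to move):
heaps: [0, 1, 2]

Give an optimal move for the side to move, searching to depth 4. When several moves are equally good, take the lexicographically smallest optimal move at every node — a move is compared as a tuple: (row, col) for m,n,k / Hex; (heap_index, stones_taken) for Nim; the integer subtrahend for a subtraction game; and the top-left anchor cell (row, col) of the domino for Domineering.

p1 O@[(0,1,2)]: h1:-1[(0,0,2)]-1 h2:-1[(0,1,1)]+1* h2:-2[(0,1,0)]-1
p2 X@[(0,1,1)]: h1:-1[(0,0,1)]-1* h2:-1[(0,1,0)]-1
p3 O@[(0,0,1)]: h2:-1[(0,0,0)]+1*
p4 X@[(0,0,0)] terminal -1; root [(0,1,2)] d4

O's best at [(0,1,2)]: h2:-1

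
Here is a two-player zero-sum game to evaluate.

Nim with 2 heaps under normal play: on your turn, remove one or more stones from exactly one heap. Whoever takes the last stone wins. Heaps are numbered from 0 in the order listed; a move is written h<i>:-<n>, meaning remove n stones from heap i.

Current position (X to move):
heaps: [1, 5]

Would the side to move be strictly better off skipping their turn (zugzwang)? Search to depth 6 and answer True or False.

p1 X@[(1,5)]: h0:-1[(0,5)]-1 h1:-1[(1,4)]-1 h1:-2[(1,3)]-1 h1:-3[(1,2)]-1 h1:-4[(1,1)]+1* h1:-5[(1,0)]-1
p2 O@[(1,1)]: h0:-1[(0,1)]-1* h1:-1[(1,0)]-1
p3 X@[(0,1)]: h1:-1[(0,0)]+1*
p4 O@[(0,0)] terminal -1; root [(1,5)] d6
suppose X passes — search the same position with O to move:
pass> p1 O@[(1,5)]: h0:-1[(0,5)]-1 h1:-1[(1,4)]-1 h1:-2[(1,3)]-1 h1:-3[(1,2)]-1 h1:-4[(1,1)]+1* h1:-5[(1,0)]-1
pass> p2 X@[(1,1)]: h0:-1[(0,1)]-1* h1:-1[(1,0)]-1
pass> p3 O@[(0,1)]: h1:-1[(0,0)]+1*
pass> p4 X@[(0,0)] terminal -1; root [(1,5)] d6
for X: play +1, pass -1

zugzwang((1,5), X) = False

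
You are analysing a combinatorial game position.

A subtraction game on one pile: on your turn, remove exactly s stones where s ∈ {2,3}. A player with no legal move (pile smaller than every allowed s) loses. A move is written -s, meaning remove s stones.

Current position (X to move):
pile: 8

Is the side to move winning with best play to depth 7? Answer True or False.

X winning at [8]: True

ply 1, X at 8 | -2=+1→6*; -3=+1→5
ply 2, O at 6 | -2=-1→4*; -3=-1→3
ply 3, X at 4 | -2=-1→2; -3=+1→1*
ply 4: 1 is terminal -1 (O); from 8 depth 7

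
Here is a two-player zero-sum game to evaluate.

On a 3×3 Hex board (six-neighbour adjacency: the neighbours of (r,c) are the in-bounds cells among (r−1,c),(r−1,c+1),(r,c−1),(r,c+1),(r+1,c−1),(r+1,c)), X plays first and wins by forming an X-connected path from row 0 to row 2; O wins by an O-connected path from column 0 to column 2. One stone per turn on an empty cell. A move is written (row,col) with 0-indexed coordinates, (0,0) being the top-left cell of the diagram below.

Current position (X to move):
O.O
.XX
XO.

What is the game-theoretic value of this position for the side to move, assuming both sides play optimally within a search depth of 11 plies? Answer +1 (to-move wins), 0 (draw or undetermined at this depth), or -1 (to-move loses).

ply 1, X at O.O/.XX/XO. | (0,1)=+1→OXO/.XX/XO.*; (1,0)=-1→O.O/XXX/XO.; (2,2)=-1→O.O/.XX/XOX
ply 2: OXO/.XX/XO. is terminal -1 (O); from O.O/.XX/XO. depth 11

value(O.O/.XX/XO., X) = +1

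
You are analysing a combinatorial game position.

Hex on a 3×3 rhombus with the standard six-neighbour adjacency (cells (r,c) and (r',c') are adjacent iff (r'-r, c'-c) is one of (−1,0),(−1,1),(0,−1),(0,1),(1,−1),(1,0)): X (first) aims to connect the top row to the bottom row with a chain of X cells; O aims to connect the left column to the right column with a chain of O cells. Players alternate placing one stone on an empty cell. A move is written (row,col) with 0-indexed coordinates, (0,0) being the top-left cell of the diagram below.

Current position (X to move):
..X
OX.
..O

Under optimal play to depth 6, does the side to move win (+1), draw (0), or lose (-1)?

value(..X/OX./..O, X) = +1

p1 X@[..X/OX./..O]: (0,0)[X.X/OX./..O]+1* (0,1)[.XX/OX./..O]+1 (1,2)[..X/OXX/..O]+1 (2,0)[..X/OX./X.O]+1 (2,1)[..X/OX./.XO]+1
p2 O@[X.X/OX./..O]: (0,1)[XOX/OX./..O]-1* (1,2)[X.X/OXO/..O]-1 (2,0)[X.X/OX./O.O]-1 (2,1)[X.X/OX./.OO]-1
p3 X@[XOX/OX./..O]: (1,2)[XOX/OXX/..O]+1* (2,0)[XOX/OX./X.O]+1 (2,1)[XOX/OX./.XO]+1
p4 O@[XOX/OXX/..O]: (2,0)[XOX/OXX/O.O]-1* (2,1)[XOX/OXX/.OO]-1
p5 X@[XOX/OXX/O.O]: (2,1)[XOX/OXX/OXO]+1*
p6 O@[XOX/OXX/OXO] terminal -1; root [..X/OX./..O] d6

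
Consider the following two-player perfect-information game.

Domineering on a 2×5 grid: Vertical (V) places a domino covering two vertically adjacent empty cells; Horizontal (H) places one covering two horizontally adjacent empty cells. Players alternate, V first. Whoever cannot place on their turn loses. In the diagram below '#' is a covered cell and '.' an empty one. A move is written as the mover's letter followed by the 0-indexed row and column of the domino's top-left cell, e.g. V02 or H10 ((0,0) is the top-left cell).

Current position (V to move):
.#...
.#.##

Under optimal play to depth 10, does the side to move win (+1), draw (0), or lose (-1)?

value(.#.../.#.##, V) = +1

p1 V@[.#.../.#.##]: V00[##.../##.##]-1 V02[.##../.####]+1*
p2 H@[.##../.####]: H03[.####/.####]-1*
p3 V@[.####/.####]: V00[#####/#####]+1*
p4 H@[#####/#####] terminal -1; root [.#.../.#.##] d10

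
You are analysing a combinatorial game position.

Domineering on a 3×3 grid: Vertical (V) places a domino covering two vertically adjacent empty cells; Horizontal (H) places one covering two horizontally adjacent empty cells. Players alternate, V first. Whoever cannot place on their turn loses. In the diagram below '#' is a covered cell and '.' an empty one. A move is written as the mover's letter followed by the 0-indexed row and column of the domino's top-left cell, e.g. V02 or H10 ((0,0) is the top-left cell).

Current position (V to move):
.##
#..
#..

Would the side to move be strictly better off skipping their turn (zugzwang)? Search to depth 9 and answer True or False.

[.##/#../#..] V move#1: V11:+1/.##/##./##.*, V12:+1/.##/#.#/#.#
[.##/##./##.] end (terminal -1, H#2); searched .##/#../#.. to 9
suppose V passes — search the same position with H to move:
pass> [.##/#../#..] H move#1: H11:+1/.##/###/#..*, H21:+1/.##/#../###
pass> [.##/###/#..] end (terminal -1, V#2); searched .##/#../#.. to 9
for V: play +1, pass -1

zugzwang(.##/#../#.., V) = False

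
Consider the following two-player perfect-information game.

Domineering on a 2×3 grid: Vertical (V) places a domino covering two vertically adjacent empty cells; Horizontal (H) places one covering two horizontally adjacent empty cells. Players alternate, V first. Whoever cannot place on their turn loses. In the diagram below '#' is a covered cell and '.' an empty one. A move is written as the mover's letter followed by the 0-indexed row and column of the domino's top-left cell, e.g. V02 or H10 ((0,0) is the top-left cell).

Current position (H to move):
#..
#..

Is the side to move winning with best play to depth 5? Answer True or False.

H winning at [#../#..]: True

ply 1, H at #../#.. | H01=+1→###/#..*; H11=+1→#../###
ply 2: ###/#.. is terminal -1 (V); from #../#.. depth 5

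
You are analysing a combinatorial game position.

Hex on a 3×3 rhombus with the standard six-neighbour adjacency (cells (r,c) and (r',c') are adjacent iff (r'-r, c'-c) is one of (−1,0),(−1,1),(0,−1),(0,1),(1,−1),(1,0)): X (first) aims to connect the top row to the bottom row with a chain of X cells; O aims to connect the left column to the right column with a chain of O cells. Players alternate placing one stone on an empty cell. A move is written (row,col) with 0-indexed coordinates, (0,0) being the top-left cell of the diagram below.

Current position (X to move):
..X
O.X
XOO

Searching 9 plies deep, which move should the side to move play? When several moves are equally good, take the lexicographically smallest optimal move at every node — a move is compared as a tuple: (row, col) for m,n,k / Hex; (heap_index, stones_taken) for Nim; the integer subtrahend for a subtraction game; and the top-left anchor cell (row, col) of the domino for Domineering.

X's best at [..X/O.X/XOO]: (1,1)

ply 1, X at ..X/O.X/XOO | (0,0)=-1→X.X/O.X/XOO; (0,1)=-1→.XX/O.X/XOO; (1,1)=+1→..X/OXX/XOO*
ply 2: ..X/OXX/XOO is terminal -1 (O); from ..X/O.X/XOO depth 9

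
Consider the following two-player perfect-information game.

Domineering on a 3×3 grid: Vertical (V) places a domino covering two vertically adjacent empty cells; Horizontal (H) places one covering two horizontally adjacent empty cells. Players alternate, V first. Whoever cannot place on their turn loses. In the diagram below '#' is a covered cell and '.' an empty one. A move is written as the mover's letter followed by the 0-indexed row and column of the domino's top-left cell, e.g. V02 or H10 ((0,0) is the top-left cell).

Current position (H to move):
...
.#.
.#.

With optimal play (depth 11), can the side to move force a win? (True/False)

ply 1, H at .../.#./.#. | H00=-1→##./.#./.#.*; H01=-1→.##/.#./.#.
ply 2, V at ##./.#./.#. | V02=+1→###/.##/.#.*; V10=+1→##./##./##.; V12=+1→##./.##/.##
ply 3: ###/.##/.#. is terminal -1 (H); from .../.#./.#. depth 11

H winning at [.../.#./.#.]: False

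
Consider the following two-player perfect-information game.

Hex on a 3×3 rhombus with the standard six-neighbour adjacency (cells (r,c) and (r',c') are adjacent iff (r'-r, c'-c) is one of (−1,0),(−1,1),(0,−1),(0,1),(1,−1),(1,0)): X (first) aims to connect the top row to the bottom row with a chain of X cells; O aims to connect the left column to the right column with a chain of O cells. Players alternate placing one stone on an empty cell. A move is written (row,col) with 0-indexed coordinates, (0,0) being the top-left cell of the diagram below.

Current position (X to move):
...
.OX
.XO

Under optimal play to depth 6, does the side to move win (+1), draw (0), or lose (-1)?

value(.../.OX/.XO, X) = +1

ply 1, X at .../.OX/.XO | (0,0)=-1→X../.OX/.XO; (0,1)=-1→.X./.OX/.XO; (0,2)=+1→..X/.OX/.XO*; (1,0)=+1→.../XOX/.XO; (2,0)=+1→.../.OX/XXO
ply 2: ..X/.OX/.XO is terminal -1 (O); from .../.OX/.XO depth 6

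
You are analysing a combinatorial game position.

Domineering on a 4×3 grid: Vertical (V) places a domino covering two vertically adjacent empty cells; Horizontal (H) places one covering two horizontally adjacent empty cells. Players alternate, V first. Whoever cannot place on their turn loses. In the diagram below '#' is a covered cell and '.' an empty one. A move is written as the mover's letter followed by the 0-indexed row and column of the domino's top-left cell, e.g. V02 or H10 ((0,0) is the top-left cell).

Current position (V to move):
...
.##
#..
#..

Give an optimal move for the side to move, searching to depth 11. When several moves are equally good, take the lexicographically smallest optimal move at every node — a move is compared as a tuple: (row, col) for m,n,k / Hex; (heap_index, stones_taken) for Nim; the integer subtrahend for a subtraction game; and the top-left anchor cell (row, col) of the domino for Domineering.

V's best at [.../.##/#../#..]: V21

ply 1, V at .../.##/#../#.. | V00=-1→#../###/#../#..; V21=+1→.../.##/##./##.*; V22=+1→.../.##/#.#/#.#
ply 2, H at .../.##/##./##. | H00=-1→##./.##/##./##.*; H01=-1→.##/.##/##./##.
ply 3, V at ##./.##/##./##. | V22=+1→##./.##/###/###*
ply 4: ##./.##/###/### is terminal -1 (H); from .../.##/#../#.. depth 11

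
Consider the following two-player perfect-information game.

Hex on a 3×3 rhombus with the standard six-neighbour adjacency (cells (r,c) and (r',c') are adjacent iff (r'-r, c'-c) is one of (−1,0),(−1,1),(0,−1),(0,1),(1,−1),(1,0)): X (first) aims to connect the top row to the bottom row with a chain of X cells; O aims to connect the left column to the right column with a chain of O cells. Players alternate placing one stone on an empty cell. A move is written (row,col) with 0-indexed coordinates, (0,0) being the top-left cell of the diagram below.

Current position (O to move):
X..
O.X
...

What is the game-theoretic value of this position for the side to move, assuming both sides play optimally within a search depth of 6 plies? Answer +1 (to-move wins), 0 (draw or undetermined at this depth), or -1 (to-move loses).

value(X../O.X/..., O) = +1

ply 1, O at X../O.X/... | (0,1)=-1→XO./O.X/...; (0,2)=+1→X.O/O.X/...*; (1,1)=-1→X../OOX/...; (2,0)=-1→X../O.X/O..; (2,1)=-1→X../O.X/.O.; (2,2)=-1→X../O.X/..O
ply 2, X at X.O/O.X/... | (0,1)=-1→XXO/O.X/...*; (1,1)=-1→X.O/OXX/...; (2,0)=-1→X.O/O.X/X..; (2,1)=-1→X.O/O.X/.X.; (2,2)=-1→X.O/O.X/..X
ply 3, O at XXO/O.X/... | (1,1)=+1→XXO/OOX/...*; (2,0)=-1→XXO/O.X/O..; (2,1)=-1→XXO/O.X/.O.; (2,2)=-1→XXO/O.X/..O
ply 4: XXO/OOX/... is terminal -1 (X); from X../O.X/... depth 6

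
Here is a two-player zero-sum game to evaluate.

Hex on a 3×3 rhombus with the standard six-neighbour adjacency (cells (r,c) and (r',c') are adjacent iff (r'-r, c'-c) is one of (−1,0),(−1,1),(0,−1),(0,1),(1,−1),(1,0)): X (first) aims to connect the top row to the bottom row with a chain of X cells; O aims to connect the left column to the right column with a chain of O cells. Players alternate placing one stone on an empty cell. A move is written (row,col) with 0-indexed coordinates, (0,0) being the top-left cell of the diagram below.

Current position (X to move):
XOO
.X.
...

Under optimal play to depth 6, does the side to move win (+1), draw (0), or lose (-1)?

[XOO/.X./...] X move#1: (1,0):+1/XOO/XX./...*, (1,2):-1/XOO/.XX/..., (2,0):-1/XOO/.X./X.., (2,1):-1/XOO/.X./.X., (2,2):-1/XOO/.X./..X
[XOO/XX./...] O move#2: (1,2):-1/XOO/XXO/...*, (2,0):-1/XOO/XX./O.., (2,1):-1/XOO/XX./.O., (2,2):-1/XOO/XX./..O
[XOO/XXO/...] X move#3: (2,0):+1/XOO/XXO/X..*, (2,1):+1/XOO/XXO/.X., (2,2):+1/XOO/XXO/..X
[XOO/XXO/X..] end (terminal -1, O#4); searched XOO/.X./... to 6

value(XOO/.X./..., X) = +1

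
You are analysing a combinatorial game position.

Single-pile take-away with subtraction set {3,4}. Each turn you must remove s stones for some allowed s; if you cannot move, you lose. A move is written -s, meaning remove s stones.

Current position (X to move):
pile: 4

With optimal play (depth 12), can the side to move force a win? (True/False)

X winning at [4]: True

p1 X@[4]: -3[1]+1* -4[0]+1
p2 O@[1] terminal -1; root [4] d12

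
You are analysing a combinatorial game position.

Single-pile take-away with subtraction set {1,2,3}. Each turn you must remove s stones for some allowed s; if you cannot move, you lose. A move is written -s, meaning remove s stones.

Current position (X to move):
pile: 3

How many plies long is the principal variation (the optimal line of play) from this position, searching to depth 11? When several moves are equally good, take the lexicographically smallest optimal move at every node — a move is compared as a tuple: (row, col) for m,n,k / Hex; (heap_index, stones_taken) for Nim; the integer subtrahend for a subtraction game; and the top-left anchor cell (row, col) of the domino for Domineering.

ply 1, X at 3 | -1=-1→2; -2=-1→1; -3=+1→0*
ply 2: 0 is terminal -1 (O); from 3 depth 11

PV length from [3]: 1 ply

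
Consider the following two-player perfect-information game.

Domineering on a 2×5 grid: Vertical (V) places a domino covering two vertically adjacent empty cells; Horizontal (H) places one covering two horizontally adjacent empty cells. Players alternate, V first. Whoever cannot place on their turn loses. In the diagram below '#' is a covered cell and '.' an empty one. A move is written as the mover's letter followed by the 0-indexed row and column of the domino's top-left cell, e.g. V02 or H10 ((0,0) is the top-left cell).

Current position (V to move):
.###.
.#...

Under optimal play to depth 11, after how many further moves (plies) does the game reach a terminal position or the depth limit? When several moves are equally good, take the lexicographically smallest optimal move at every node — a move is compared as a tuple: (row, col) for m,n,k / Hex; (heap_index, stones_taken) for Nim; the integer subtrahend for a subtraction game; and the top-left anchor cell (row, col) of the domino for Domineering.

[.###./.#...] V move#1: V00:-1/####./##..., V04:+1/.####/.#..#*
[.####/.#..#] H move#2: H12:-1/.####/.####*
[.####/.####] V move#3: V00:+1/#####/#####*
[#####/#####] end (terminal -1, H#4); searched .###./.#... to 11

PV length from [.###./.#...]: 3 plies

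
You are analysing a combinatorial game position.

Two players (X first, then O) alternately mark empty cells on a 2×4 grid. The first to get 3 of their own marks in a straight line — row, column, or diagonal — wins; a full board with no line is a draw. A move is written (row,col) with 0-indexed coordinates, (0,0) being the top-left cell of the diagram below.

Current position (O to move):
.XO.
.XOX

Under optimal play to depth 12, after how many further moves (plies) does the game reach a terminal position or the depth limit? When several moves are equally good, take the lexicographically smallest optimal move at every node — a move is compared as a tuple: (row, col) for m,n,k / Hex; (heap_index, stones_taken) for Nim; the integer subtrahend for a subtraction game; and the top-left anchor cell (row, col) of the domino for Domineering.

ply 1, O at .XO./.XOX | (0,0)=+0→OXO./.XOX*; (0,3)=+0→.XOO/.XOX; (1,0)=+0→.XO./OXOX
ply 2, X at OXO./.XOX | (0,3)=+0→OXOX/.XOX*; (1,0)=+0→OXO./XXOX
ply 3, O at OXOX/.XOX | (1,0)=+0→OXOX/OXOX*
ply 4: OXOX/OXOX is terminal +0 (X); from .XO./.XOX depth 12

PV length from [.XO./.XOX]: 3 plies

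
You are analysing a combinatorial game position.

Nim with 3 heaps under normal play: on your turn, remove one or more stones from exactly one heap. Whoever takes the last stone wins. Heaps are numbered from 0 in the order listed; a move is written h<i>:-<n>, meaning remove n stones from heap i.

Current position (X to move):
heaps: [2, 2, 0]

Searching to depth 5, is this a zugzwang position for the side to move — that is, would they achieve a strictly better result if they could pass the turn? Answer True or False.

p1 X@[(2,2,0)]: h0:-1[(1,2,0)]-1* h0:-2[(0,2,0)]-1 h1:-1[(2,1,0)]-1 h1:-2[(2,0,0)]-1
p2 O@[(1,2,0)]: h0:-1[(0,2,0)]-1 h1:-1[(1,1,0)]+1* h1:-2[(1,0,0)]-1
p3 X@[(1,1,0)]: h0:-1[(0,1,0)]-1* h1:-1[(1,0,0)]-1
p4 O@[(0,1,0)]: h1:-1[(0,0,0)]+1*
p5 X@[(0,0,0)] terminal -1; root [(2,2,0)] d5
suppose X passes — search the same position with O to move:
pass> p1 O@[(2,2,0)]: h0:-1[(1,2,0)]-1* h0:-2[(0,2,0)]-1 h1:-1[(2,1,0)]-1 h1:-2[(2,0,0)]-1
pass> p2 X@[(1,2,0)]: h0:-1[(0,2,0)]-1 h1:-1[(1,1,0)]+1* h1:-2[(1,0,0)]-1
pass> p3 O@[(1,1,0)]: h0:-1[(0,1,0)]-1* h1:-1[(1,0,0)]-1
pass> p4 X@[(0,1,0)]: h1:-1[(0,0,0)]+1*
pass> p5 O@[(0,0,0)] terminal -1; root [(2,2,0)] d5
for X: play -1, pass +1

zugzwang((2,2,0), X) = True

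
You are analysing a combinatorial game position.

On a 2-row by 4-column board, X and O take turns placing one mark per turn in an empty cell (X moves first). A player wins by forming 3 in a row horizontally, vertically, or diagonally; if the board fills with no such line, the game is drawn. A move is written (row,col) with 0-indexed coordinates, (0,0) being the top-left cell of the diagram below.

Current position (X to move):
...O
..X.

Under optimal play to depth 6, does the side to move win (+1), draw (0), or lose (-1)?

ply 1, X at ...O/..X. | (0,0)=+0→X..O/..X.; (0,1)=+0→.X.O/..X.; (0,2)=+0→..XO/..X.; (1,0)=+0→...O/X.X.; (1,1)=+1→...O/.XX.*; (1,3)=+0→...O/..XX
ply 2, O at ...O/.XX. | (0,0)=-1→O..O/.XX.*; (0,1)=-1→.O.O/.XX.; (0,2)=-1→..OO/.XX.; (1,0)=-1→...O/OXX.; (1,3)=-1→...O/.XXO
ply 3, X at O..O/.XX. | (0,1)=+1→OX.O/.XX.*; (0,2)=+1→O.XO/.XX.; (1,0)=+1→O..O/XXX.; (1,3)=+1→O..O/.XXX
ply 4, O at OX.O/.XX. | (0,2)=-1→OXOO/.XX.*; (1,0)=-1→OX.O/OXX.; (1,3)=-1→OX.O/.XXO
ply 5, X at OXOO/.XX. | (1,0)=+1→OXOO/XXX.*; (1,3)=+1→OXOO/.XXX
ply 6: OXOO/XXX. is terminal -1 (O); from ...O/..X. depth 6

value(...O/..X., X) = +1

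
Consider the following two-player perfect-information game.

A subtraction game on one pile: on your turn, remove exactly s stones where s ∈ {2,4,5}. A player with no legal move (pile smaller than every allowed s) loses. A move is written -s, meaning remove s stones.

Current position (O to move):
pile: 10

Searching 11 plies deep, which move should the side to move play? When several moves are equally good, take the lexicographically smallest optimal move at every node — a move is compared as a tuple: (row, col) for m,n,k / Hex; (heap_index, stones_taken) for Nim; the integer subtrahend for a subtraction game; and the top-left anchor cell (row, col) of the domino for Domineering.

p1 O@[10]: -2[8]+1* -4[6]-1 -5[5]-1
p2 X@[8]: -2[6]-1* -4[4]-1 -5[3]-1
p3 O@[6]: -2[4]-1 -4[2]-1 -5[1]+1*
p4 X@[1] terminal -1; root [10] d11

O's best at [10]: -2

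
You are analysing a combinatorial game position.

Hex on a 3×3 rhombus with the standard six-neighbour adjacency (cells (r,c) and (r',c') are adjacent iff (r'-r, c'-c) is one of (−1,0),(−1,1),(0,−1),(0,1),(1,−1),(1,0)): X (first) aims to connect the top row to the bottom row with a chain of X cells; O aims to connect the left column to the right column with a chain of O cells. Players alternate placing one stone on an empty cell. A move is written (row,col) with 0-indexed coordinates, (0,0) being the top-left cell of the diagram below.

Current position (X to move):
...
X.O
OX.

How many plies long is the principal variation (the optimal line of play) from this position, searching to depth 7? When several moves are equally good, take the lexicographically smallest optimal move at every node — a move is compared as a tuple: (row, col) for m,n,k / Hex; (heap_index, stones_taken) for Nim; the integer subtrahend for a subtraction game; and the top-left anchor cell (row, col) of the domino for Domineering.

ply 1, X at .../X.O/OX. | (0,0)=-1→X../X.O/OX.; (0,1)=-1→.X./X.O/OX.; (0,2)=-1→..X/X.O/OX.; (1,1)=+1→.../XXO/OX.*; (2,2)=-1→.../X.O/OXX
ply 2, O at .../XXO/OX. | (0,0)=-1→O../XXO/OX.*; (0,1)=-1→.O./XXO/OX.; (0,2)=-1→..O/XXO/OX.; (2,2)=-1→.../XXO/OXO
ply 3, X at O../XXO/OX. | (0,1)=+1→OX./XXO/OX.*; (0,2)=+1→O.X/XXO/OX.; (2,2)=+1→O../XXO/OXX
ply 4: OX./XXO/OX. is terminal -1 (O); from .../X.O/OX. depth 7

PV length from [.../X.O/OX.]: 3 plies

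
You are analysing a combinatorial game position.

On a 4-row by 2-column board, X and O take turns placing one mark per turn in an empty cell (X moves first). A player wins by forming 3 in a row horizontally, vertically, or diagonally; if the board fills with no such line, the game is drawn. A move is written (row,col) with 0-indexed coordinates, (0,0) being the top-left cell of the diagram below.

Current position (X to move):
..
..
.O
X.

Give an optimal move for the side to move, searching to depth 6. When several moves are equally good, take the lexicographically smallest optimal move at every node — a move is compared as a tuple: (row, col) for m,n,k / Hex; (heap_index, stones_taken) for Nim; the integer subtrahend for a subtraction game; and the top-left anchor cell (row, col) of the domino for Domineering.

X's best at [../../.O/X.]: (0,1)

p1 X@[../../.O/X.]: (0,0)[X./../.O/X.]-1 (0,1)[.X/../.O/X.]+0* (1,0)[../X./.O/X.]+0 (1,1)[../.X/.O/X.]+0 (2,0)[../../XO/X.]+0 (3,1)[../../.O/XX]+0
p2 O@[.X/../.O/X.]: (0,0)[OX/../.O/X.]+0* (1,0)[.X/O./.O/X.]+0 (1,1)[.X/.O/.O/X.]+0 (2,0)[.X/../OO/X.]+0 (3,1)[.X/../.O/XO]+0
p3 X@[OX/../.O/X.]: (1,0)[OX/X./.O/X.]+0* (1,1)[OX/.X/.O/X.]+0 (2,0)[OX/../XO/X.]+0 (3,1)[OX/../.O/XX]+0
p4 O@[OX/X./.O/X.]: (1,1)[OX/XO/.O/X.]-1 (2,0)[OX/X./OO/X.]+0* (3,1)[OX/X./.O/XO]-1
p5 X@[OX/X./OO/X.]: (1,1)[OX/XX/OO/X.]+0* (3,1)[OX/X./OO/XX]+0
p6 O@[OX/XX/OO/X.]: (3,1)[OX/XX/OO/XO]+0*
p7 X@[OX/XX/OO/XO] terminal +0; root [../../.O/X.] d6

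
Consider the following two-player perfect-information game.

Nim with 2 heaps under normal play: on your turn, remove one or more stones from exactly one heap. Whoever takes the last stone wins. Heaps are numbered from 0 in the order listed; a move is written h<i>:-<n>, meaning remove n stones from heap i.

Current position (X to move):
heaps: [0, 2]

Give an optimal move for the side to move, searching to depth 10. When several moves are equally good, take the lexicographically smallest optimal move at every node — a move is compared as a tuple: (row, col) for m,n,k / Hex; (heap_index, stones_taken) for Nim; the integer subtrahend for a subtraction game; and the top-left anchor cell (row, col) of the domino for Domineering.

p1 X@[(0,2)]: h1:-1[(0,1)]-1 h1:-2[(0,0)]+1*
p2 O@[(0,0)] terminal -1; root [(0,2)] d10

X's best at [(0,2)]: h1:-2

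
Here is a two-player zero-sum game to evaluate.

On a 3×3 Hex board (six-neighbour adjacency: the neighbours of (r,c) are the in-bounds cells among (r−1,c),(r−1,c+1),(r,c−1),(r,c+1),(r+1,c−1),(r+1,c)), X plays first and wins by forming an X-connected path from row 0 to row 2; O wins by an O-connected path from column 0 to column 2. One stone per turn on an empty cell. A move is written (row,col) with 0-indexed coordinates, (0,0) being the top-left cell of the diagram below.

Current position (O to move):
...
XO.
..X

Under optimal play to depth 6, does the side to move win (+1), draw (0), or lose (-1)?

value(.../XO./..X, O) = +1

[.../XO./..X] O move#1: (0,0):+1/O../XO./..X*, (0,1):+1/.O./XO./..X, (0,2):-1/..O/XO./..X, (1,2):-1/.../XOO/..X, (2,0):+1/.../XO./O.X, (2,1):-1/.../XO./.OX
[O../XO./..X] X move#2: (0,1):-1/OX./XO./..X*, (0,2):-1/O.X/XO./..X, (1,2):-1/O../XOX/..X, (2,0):-1/O../XO./X.X, (2,1):-1/O../XO./.XX
[OX./XO./..X] O move#3: (0,2):-1/OXO/XO./..X, (1,2):-1/OX./XOO/..X, (2,0):+1/OX./XO./O.X*, (2,1):-1/OX./XO./.OX
[OX./XO./O.X] X move#4: (0,2):-1/OXX/XO./O.X*, (1,2):-1/OX./XOX/O.X, (2,1):-1/OX./XO./OXX
[OXX/XO./O.X] O move#5: (1,2):+1/OXX/XOO/O.X*, (2,1):-1/OXX/XO./OOX
[OXX/XOO/O.X] end (terminal -1, X#6); searched .../XO./..X to 6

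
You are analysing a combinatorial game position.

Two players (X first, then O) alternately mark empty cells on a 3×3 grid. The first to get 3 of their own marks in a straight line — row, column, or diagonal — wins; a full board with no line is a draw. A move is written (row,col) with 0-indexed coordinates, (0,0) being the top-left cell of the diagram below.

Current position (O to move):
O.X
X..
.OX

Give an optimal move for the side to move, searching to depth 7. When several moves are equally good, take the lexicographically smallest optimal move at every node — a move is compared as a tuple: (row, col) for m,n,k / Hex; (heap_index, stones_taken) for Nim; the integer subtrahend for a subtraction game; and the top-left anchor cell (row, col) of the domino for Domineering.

[O.X/X../.OX] O move#1: (0,1):-1/OOX/X../.OX, (1,1):-1/O.X/XO./.OX, (1,2):+0/O.X/X.O/.OX*, (2,0):-1/O.X/X../OOX
[O.X/X.O/.OX] X move#2: (0,1):+0/OXX/X.O/.OX*, (1,1):+0/O.X/XXO/.OX, (2,0):+0/O.X/X.O/XOX
[OXX/X.O/.OX] O move#3: (1,1):+0/OXX/XOO/.OX*, (2,0):+0/OXX/X.O/OOX
[OXX/XOO/.OX] X move#4: (2,0):+0/OXX/XOO/XOX*
[OXX/XOO/XOX] end (terminal +0, O#5); searched O.X/X../.OX to 7

O's best at [O.X/X../.OX]: (1,2)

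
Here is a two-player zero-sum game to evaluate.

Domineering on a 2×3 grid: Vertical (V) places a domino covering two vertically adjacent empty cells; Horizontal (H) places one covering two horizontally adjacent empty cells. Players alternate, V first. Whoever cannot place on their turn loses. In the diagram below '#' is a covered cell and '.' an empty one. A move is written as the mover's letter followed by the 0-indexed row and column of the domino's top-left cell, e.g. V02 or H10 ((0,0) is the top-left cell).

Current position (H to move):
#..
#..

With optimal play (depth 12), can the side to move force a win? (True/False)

H winning at [#../#..]: True

p1 H@[#../#..]: H01[###/#..]+1* H11[#../###]+1
p2 V@[###/#..] terminal -1; root [#../#..] d12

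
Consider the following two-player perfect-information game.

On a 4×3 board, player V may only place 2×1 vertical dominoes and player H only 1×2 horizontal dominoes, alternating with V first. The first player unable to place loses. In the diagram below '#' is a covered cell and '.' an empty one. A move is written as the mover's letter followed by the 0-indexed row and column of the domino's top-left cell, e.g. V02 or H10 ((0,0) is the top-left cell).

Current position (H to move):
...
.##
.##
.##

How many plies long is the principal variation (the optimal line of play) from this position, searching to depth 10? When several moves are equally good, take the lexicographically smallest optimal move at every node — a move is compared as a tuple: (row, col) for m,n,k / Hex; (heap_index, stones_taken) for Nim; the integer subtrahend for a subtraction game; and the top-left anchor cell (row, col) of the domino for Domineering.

PV length from [.../.##/.##/.##]: 2 plies

[.../.##/.##/.##] H move#1: H00:-1/##./.##/.##/.##*, H01:-1/.##/.##/.##/.##
[##./.##/.##/.##] V move#2: V10:+1/##./###/###/.##*, V20:+1/##./.##/###/###
[##./###/###/.##] end (terminal -1, H#3); searched .../.##/.##/.## to 10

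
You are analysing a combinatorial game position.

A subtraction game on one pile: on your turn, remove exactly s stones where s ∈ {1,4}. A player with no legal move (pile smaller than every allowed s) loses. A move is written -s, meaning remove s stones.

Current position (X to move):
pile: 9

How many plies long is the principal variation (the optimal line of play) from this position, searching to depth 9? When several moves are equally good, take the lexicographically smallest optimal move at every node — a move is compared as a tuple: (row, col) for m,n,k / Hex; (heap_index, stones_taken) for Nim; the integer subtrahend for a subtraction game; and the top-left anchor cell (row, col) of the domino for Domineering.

PV length from [9]: 3 plies

p1 X@[9]: -1[8]-1 -4[5]+1*
p2 O@[5]: -1[4]-1* -4[1]-1
p3 X@[4]: -1[3]-1 -4[0]+1*
p4 O@[0] terminal -1; root [9] d9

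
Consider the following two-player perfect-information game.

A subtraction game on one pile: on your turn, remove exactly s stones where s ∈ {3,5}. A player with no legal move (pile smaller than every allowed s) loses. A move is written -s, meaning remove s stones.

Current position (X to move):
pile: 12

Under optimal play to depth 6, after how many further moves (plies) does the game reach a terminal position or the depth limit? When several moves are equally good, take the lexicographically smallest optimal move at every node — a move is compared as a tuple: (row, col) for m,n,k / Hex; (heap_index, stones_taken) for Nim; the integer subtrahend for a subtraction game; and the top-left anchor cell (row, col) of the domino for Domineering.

ply 1, X at 12 | -3=+1→9*; -5=-1→7
ply 2, O at 9 | -3=-1→6*; -5=-1→4
ply 3, X at 6 | -3=-1→3; -5=+1→1*
ply 4: 1 is terminal -1 (O); from 12 depth 6

PV length from [12]: 3 plies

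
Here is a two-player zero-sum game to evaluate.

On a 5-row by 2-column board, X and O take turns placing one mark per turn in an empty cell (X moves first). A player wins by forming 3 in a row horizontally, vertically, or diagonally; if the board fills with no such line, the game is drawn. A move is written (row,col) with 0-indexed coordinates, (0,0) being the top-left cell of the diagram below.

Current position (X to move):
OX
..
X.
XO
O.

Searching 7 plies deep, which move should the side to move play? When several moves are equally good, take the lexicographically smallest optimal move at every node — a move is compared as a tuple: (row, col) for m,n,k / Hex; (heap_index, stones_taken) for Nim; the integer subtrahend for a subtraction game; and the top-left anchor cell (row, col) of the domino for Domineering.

X's best at [OX/../X./XO/O.]: (1,0)

[OX/../X./XO/O.] X move#1: (1,0):+1/OX/X./X./XO/O.*, (1,1):+1/OX/.X/X./XO/O., (2,1):+1/OX/../XX/XO/O., (4,1):+0/OX/../X./XO/OX
[OX/X./X./XO/O.] end (terminal -1, O#2); searched OX/../X./XO/O. to 7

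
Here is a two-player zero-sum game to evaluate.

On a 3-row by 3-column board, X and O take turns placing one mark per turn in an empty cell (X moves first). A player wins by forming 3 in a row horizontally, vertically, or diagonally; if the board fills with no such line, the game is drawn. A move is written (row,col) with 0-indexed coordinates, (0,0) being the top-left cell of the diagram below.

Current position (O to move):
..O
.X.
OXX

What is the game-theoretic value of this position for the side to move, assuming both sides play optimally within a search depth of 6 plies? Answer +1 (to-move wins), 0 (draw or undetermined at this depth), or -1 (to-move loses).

[..O/.X./OXX] O move#1: (0,0):-1/O.O/.X./OXX*, (0,1):-1/.OO/.X./OXX, (1,0):-1/..O/OX./OXX, (1,2):-1/..O/.XO/OXX
[O.O/.X./OXX] X move#2: (0,1):+1/OXO/.X./OXX*, (1,0):-1/O.O/XX./OXX, (1,2):-1/O.O/.XX/OXX
[OXO/.X./OXX] end (terminal -1, O#3); searched ..O/.X./OXX to 6

value(..O/.X./OXX, O) = -1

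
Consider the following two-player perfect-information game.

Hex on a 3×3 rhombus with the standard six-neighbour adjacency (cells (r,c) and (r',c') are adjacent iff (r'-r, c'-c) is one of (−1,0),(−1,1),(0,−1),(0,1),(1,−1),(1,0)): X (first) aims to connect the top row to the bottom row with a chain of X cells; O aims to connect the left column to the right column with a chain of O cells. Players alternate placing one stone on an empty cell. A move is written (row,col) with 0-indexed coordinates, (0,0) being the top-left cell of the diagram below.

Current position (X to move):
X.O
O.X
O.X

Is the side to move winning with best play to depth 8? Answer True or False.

ply 1, X at X.O/O.X/O.X | (0,1)=-1→XXO/O.X/O.X*; (1,1)=-1→X.O/OXX/O.X; (2,1)=-1→X.O/O.X/OXX
ply 2, O at XXO/O.X/O.X | (1,1)=+1→XXO/OOX/O.X*; (2,1)=-1→XXO/O.X/OOX
ply 3: XXO/OOX/O.X is terminal -1 (X); from X.O/O.X/O.X depth 8

X winning at [X.O/O.X/O.X]: False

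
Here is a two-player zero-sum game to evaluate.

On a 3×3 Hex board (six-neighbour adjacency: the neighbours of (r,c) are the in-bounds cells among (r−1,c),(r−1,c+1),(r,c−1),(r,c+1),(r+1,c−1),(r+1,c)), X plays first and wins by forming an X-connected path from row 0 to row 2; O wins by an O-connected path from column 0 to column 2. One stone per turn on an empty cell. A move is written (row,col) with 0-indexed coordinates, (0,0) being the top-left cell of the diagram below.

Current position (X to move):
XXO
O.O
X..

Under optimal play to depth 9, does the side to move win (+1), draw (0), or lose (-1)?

p1 X@[XXO/O.O/X..]: (1,1)[XXO/OXO/X..]+1* (2,1)[XXO/O.O/XX.]-1 (2,2)[XXO/O.O/X.X]-1
p2 O@[XXO/OXO/X..] terminal -1; root [XXO/O.O/X..] d9

value(XXO/O.O/X.., X) = +1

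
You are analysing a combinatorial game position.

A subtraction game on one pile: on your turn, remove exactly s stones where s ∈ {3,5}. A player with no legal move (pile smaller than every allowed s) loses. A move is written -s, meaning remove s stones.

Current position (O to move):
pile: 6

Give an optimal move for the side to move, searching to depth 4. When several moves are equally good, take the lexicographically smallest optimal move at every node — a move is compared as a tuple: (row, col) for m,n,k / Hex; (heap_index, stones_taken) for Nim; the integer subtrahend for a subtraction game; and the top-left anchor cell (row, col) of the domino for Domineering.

O's best at [6]: -5

ply 1, O at 6 | -3=-1→3; -5=+1→1*
ply 2: 1 is terminal -1 (X); from 6 depth 4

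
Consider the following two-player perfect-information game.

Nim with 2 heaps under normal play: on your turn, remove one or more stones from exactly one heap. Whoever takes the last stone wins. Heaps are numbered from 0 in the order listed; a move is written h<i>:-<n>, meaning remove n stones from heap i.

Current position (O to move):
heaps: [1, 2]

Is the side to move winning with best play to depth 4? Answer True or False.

O winning at [(1,2)]: True

[(1,2)] O move#1: h0:-1:-1/(0,2), h1:-1:+1/(1,1)*, h1:-2:-1/(1,0)
[(1,1)] X move#2: h0:-1:-1/(0,1)*, h1:-1:-1/(1,0)
[(0,1)] O move#3: h1:-1:+1/(0,0)*
[(0,0)] end (terminal -1, X#4); searched (1,2) to 4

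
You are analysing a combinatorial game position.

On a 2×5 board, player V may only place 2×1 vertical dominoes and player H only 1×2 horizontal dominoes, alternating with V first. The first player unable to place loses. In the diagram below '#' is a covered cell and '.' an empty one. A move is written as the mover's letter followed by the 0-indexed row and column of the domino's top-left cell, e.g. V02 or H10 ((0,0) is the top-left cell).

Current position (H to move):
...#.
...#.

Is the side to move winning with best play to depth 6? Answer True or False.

H winning at [...#./...#.]: False

ply 1, H at ...#./...#. | H00=-1→##.#./...#.*; H01=-1→.###./...#.; H10=-1→...#./##.#.; H11=-1→...#./.###.
ply 2, V at ##.#./...#. | V02=+1→####./..##.*; V04=-1→##.##/...##
ply 3, H at ####./..##. | H10=-1→####./####.*
ply 4, V at ####./####. | V04=+1→#####/#####*
ply 5: #####/##### is terminal -1 (H); from ...#./...#. depth 6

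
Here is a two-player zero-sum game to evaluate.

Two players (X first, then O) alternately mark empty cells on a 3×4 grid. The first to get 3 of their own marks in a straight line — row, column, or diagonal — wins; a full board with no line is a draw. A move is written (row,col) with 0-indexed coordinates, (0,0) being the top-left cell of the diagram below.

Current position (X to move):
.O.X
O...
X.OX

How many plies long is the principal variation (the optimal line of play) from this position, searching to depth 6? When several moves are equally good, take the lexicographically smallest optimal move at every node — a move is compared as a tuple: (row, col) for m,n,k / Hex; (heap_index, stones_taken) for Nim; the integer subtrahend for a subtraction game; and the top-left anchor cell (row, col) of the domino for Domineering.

ply 1, X at .O.X/O.../X.OX | (0,0)=+0→XO.X/O.../X.OX; (0,2)=+1→.OXX/O.../X.OX*; (1,1)=+1→.O.X/OX../X.OX; (1,2)=+1→.O.X/O.X./X.OX; (1,3)=+1→.O.X/O..X/X.OX; (2,1)=+1→.O.X/O.../XXOX
ply 2, O at .OXX/O.../X.OX | (0,0)=-1→OOXX/O.../X.OX*; (1,1)=-1→.OXX/OO../X.OX; (1,2)=-1→.OXX/O.O./X.OX; (1,3)=-1→.OXX/O..O/X.OX; (2,1)=-1→.OXX/O.../XOOX
ply 3, X at OOXX/O.../X.OX | (1,1)=+1→OOXX/OX../X.OX*; (1,2)=-1→OOXX/O.X./X.OX; (1,3)=+1→OOXX/O..X/X.OX; (2,1)=-1→OOXX/O.../XXOX
ply 4: OOXX/OX../X.OX is terminal -1 (O); from .O.X/O.../X.OX depth 6

PV length from [.O.X/O.../X.OX]: 3 plies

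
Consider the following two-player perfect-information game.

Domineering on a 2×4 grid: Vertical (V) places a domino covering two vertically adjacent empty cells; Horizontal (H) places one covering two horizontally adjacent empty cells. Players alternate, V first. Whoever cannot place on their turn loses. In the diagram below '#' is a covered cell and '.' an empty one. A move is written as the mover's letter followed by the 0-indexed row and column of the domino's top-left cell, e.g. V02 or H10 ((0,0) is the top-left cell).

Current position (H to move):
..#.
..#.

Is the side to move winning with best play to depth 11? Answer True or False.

H winning at [..#./..#.]: True

ply 1, H at ..#./..#. | H00=+1→###./..#.*; H10=+1→..#./###.
ply 2, V at ###./..#. | V03=-1→####/..##*
ply 3, H at ####/..## | H10=+1→####/####*
ply 4: ####/#### is terminal -1 (V); from ..#./..#. depth 11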